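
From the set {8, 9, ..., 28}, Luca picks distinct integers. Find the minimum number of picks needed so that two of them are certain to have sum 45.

16

A set avoiding the sum 45 can contain at most one of each pair {x, 45−x}, plus the 9 elements whose complement lies outside the range.
The integers 8, …, 22 (15 of them) are such a set: any two sum to at least 8+9 = 17 and at most 21+22 = 43 < 45.
Any 16th integer completes one of the 6 pairs, so 16 choices force a sum of 45.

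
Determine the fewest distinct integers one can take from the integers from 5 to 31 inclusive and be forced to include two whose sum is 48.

21

Two chosen integers sum to 48 exactly when both halves of some pair {x, 48−x} with 17 ≤ x ≤ 48−x ≤ 31 are chosen — 7 such pairs.
The remaining 13 elements (those with no distinct partner in range) can never complete a 48-sum, so the worst case takes all of them and one from each pair: 13 + 7 = 20.
The 21st integer has to be the second member of some pair, so 20 + 1 = 21.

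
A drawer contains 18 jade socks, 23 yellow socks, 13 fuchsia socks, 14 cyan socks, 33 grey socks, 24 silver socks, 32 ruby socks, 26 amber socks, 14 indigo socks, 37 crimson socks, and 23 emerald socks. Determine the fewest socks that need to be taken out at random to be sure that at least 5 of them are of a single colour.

45

An adversary could hand out at most 4 socks per colour: 4 + 4 + 4 + 4 + 4 + 4 + 4 + 4 + 4 + 4 + 4 = 44 socks and still no colour has 5.
One more sock lands in a colour already at 4, so 45 draws are enough and 44 are not.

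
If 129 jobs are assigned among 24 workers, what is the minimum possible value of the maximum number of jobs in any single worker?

The 24 workers are the holes and the 129 jobs are the pigeons.
If every worker held at most 5 jobs, the total would be at most 24 × 5 = 120, which is less than 129.
So some worker holds at least ⌈129/24⌉ = 6 jobs.

6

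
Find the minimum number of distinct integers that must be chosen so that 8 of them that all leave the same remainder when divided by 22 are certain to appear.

155

By the pigeonhole principle, the 22 residue classes mod 22 are the pigeonholes.
With 154 integers one could put 7 in each residue class and have no class reach 8.
The 155th integer pushes some class to 8, so 22·7 + 1 = 155.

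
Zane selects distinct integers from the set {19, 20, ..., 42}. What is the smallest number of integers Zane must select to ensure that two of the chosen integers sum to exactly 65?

Group the elements by complementary pair {x, 65−x}: {23,42}, {24,41}, {25,40}, …, giving 10 two-element pairs and 4 integers whose partner 65−x falls outside [19,42].
Treating each of those 14 groups as a pigeonhole, one can pick one integer per group — 14 integers — with no two summing to 65.
The 15th integer lands in an occupied pair, forcing a sum of 65.

15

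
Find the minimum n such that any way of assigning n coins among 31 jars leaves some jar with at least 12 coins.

342

With 341 coins one could put exactly 11 in each of the 31 jars, and no jar would reach 12.
Pigeonhole: one more coin must land in a jar that already has 11, giving it 12.
So 31 × 11 + 1 = 342 coins are required.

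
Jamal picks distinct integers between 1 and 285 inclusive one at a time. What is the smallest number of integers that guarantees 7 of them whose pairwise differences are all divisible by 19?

Integers whose pairwise differences are multiples of 19 are exactly those sharing a remainder mod 19. Pigeonhole: the 19 residue classes mod 19 are the pigeonholes.
With 114 integers one could put 6 in each residue class and have no class reach 7.
The 115th integer pushes some class to 7, so 19·6 + 1 = 115.

115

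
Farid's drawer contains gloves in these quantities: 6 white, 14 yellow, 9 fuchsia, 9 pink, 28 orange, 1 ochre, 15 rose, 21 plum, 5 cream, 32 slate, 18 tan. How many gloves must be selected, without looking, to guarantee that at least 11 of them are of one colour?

91

By the pigeonhole principle, put each drawn glove into a box by colour. The largest draw with every box below 11 takes min(count, 10) from each colour; colours with fewer than 10 contribute all they have.
Σ min(cᵢ, 10) = 6 + 10 + 9 + 9 + 10 + 1 + 10 + 10 + 5 + 10 + 10 = 90.
Draw number 90 + 1 = 91 must push one box to 11.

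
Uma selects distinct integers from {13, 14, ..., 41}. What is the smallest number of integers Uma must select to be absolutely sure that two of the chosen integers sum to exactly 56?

Group the elements by complementary pair {x, 56−x}: {15,41}, {16,40}, {17,39}, …, giving 13 two-element pairs; the single value 28 (it cannot pair with itself since the integers are distinct); and 2 integers whose partner 56−x falls outside [13,41].
Treating each of those 16 groups as a pigeonhole, one can pick one integer per group — 16 integers — with no two summing to 56.
The 17th integer lands in an occupied pair, forcing a sum of 56.

17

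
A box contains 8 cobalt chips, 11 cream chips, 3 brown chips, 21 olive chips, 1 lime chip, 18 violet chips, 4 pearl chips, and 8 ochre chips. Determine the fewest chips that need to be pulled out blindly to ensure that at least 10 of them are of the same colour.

52

An adversary could hand out at most 9 chips per colour (5 colours run out sooner): 8 + 9 + 3 + 9 + 1 + 9 + 4 + 8 = 51 chips and still no colour has 10.
One more chip lands in a colour already at 9, so 52 draws are enough and 51 are not.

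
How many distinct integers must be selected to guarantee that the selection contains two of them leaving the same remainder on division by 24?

By the pigeonhole principle, the 24 residue classes mod 24 are the pigeonholes.
With 24 integers one could put 1 in each residue class and have no class reach 2.
The 25th integer pushes some class to 2, so 24·1 + 1 = 25.

25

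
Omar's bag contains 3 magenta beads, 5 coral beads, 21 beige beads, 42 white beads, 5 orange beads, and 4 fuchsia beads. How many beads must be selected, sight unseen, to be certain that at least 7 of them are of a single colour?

An adversary could hand out at most 6 beads per colour (4 colours run out sooner): 3 + 5 + 6 + 6 + 5 + 4 = 29 beads and still no colour has 7.
By the pigeonhole principle, one more bead lands in a colour already at 6, so 30 draws are enough and 29 are not.

30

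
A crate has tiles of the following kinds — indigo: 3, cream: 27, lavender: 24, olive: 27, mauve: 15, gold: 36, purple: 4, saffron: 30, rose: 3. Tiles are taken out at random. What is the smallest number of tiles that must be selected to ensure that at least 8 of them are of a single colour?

53

An adversary could hand out at most 7 tiles per colour (indigo, purple, rose run out sooner): 3 + 7 + 7 + 7 + 7 + 7 + 4 + 7 + 3 = 52 tiles and still no colour has 8.
One more tile lands in a colour already at 7, so 53 draws are enough and 52 are not.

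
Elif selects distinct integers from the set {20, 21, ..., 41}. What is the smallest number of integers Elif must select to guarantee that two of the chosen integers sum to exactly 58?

14

Group the elements by complementary pair {x, 58−x}: {20,38}, {21,37}, {22,36}, …, giving 9 two-element pairs, the single value 29 (it cannot pair with itself since the integers are distinct), and 3 integers whose partner 58−x falls outside [20,41].
By pigeonhole, treating each of those 13 groups as a pigeonhole, one can pick one integer per group — 13 integers — with no two summing to 58.
The 14th integer lands in an occupied pair, forcing a sum of 58.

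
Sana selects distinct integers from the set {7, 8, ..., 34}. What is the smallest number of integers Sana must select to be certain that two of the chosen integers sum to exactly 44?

17

A set avoiding the sum 44 can contain at most one of each pair {x, 44−x}, plus the 4 elements whose complement lies outside the range or equal to its own complement.
The integers 7, …, 22 (16 of them) are such a set: any two sum to at least 7+8 = 15 and at most 21+22 = 43 < 44.
By pigeonhole, any 17th integer completes one of the 12 pairs, so 17 choices force a sum of 44.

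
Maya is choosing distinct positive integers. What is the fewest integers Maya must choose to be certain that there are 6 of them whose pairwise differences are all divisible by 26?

Integers whose pairwise differences are multiples of 26 are exactly those sharing a remainder mod 26. By the pigeonhole principle, the 26 residue classes mod 26 are the pigeonholes.
With 130 integers one could put 5 in each residue class and have no class reach 6.
The 131st integer pushes some class to 6, so 26·5 + 1 = 131.

131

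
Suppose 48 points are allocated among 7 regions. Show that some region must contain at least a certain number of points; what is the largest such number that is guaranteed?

7

By the pigeonhole principle, the 7 regions are the holes and the 48 points are the pigeons.
If every region held at most 6 points, the total would be at most 7 × 6 = 42, which is less than 48.
So some region holds at least ⌈48/7⌉ = 7 points.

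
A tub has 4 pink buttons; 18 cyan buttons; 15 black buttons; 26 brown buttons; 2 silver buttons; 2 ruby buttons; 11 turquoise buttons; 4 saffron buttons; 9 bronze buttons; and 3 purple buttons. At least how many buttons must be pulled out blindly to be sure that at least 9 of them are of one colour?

An adversary could hand out at most 8 buttons per colour (5 colours run out sooner): 4 + 8 + 8 + 8 + 2 + 2 + 8 + 4 + 8 + 3 = 55 buttons and still no colour has 9.
By pigeonhole, one more button lands in a colour already at 8, so 56 draws are enough and 55 are not.

56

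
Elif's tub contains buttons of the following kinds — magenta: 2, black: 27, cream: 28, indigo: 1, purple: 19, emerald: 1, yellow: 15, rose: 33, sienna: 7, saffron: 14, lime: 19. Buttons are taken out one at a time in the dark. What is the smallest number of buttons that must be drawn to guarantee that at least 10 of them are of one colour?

75

Put each drawn button into a box by colour. The largest draw with every box below 10 takes min(count, 9) from each colour; colours with fewer than 9 contribute all they have.
Σ min(cᵢ, 9) = 2 + 9 + 9 + 1 + 9 + 1 + 9 + 9 + 7 + 9 + 9 = 74.
Draw number 74 + 1 = 75 must push one box to 10.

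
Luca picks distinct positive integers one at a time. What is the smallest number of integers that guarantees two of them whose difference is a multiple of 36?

37

Integers whose pairwise differences are multiples of 36 are exactly those sharing a remainder mod 36. The 36 residue classes mod 36 are the pigeonholes.
With 36 integers one could put 1 in each residue class and have no class reach 2.
The 37th integer pushes some class to 2, so 36·1 + 1 = 37.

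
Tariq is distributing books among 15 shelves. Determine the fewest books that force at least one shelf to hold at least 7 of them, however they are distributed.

91

With 90 books one could put exactly 6 in each of the 15 shelves, and no shelf would reach 7.
By the pigeonhole principle, one more book must land in a shelf that already has 6, giving it 7.
So 15 × 6 + 1 = 91 books are required.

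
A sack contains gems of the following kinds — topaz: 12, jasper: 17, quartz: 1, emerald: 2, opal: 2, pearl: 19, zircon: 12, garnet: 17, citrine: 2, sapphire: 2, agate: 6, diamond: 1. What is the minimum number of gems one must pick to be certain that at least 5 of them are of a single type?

35

The 12 types are the holes; the gems drawn are the pigeons.
To avoid 5 of any one type, the worst case takes at most 4 of each type, or every gem of a type that has fewer than 4.
That gives 4 + 4 + 1 + 2 + 2 + 4 + 4 + 4 + 2 + 2 + 4 + 1 = 34 gems with no type reaching 5.
The next gem forces some type to 5, so 34 + 1 = 35.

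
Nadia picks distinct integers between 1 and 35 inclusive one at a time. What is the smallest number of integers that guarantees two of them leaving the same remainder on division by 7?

By the pigeonhole principle, the 7 residue classes mod 7 are the pigeonholes.
With 7 integers one could put 1 in each residue class and have no class reach 2.
The 8th integer pushes some class to 2, so 7·1 + 1 = 8.

8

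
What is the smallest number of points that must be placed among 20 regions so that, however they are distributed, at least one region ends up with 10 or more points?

With 180 points one could put exactly 9 in each of the 20 regions, and no region would reach 10.
One more point must land in a region that already has 9, giving it 10.
So 20 × 9 + 1 = 181 points are required.

181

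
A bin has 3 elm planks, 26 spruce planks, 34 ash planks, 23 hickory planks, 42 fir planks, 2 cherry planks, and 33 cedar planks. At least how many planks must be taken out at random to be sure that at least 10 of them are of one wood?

51

The 7 woods are the holes; the planks drawn are the pigeons.
To avoid 10 of any one wood, the worst case takes at most 9 of each wood, or every plank of a wood that has fewer than 9.
That gives 3 + 9 + 9 + 9 + 9 + 2 + 9 = 50 planks with no wood reaching 10.
The next plank forces some wood to 10, so 50 + 1 = 51.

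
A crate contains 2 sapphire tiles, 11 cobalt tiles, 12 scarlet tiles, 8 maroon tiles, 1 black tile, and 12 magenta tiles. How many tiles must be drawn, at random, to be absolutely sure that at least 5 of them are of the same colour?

Pigeonhole: the 6 colours are the holes; the tiles drawn are the pigeons.
To avoid 5 of any one colour, the worst case takes at most 4 of each colour, or every tile of a colour that has fewer than 4.
That gives 2 + 4 + 4 + 4 + 1 + 4 = 19 tiles with no colour reaching 5.
The next tile forces some colour to 5, so 19 + 1 = 20.

20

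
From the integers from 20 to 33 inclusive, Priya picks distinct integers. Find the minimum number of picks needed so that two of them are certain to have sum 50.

A set avoiding the sum 50 can contain at most one of each pair {x, 50−x}, plus the 4 elements whose complement lies outside the range or equal to its own complement.
The integers 25, …, 33 (9 of them) are such a set: any two sum to at least 25+26 = 51 > 50.
Pigeonhole: any 10th integer completes one of the 5 pairs, so 10 choices force a sum of 50.

10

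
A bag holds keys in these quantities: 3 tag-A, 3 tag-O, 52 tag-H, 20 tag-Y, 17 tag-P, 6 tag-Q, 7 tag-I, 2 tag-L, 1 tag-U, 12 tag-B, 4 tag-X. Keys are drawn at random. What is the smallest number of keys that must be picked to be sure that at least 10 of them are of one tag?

63

An adversary could hand out at most 9 keys per tag (7 tags run out sooner): 3 + 3 + 9 + 9 + 9 + 6 + 7 + 2 + 1 + 9 + 4 = 62 keys and still no tag has 10.
By pigeonhole, one more key lands in a tag already at 9, so 63 draws are enough and 62 are not.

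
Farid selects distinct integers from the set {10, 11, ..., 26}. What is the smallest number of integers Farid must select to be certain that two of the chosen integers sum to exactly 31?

Group the elements by complementary pair {x, 31−x}: {10,21}, {11,20}, {12,19}, …, giving 6 two-element pairs and 5 integers whose partner 31−x falls outside [10,26].
By the pigeonhole principle, treating each of those 11 groups as a pigeonhole, one can pick one integer per group — 11 integers — with no two summing to 31.
The 12th integer lands in an occupied pair, forcing a sum of 31.

12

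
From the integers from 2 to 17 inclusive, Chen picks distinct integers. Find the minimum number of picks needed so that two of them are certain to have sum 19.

9

Group the elements by complementary pair {x, 19−x}: {2,17}, {3,16}, {4,15}, …, giving 8 two-element pairs.
Treating each of those 8 groups as a pigeonhole, one can pick one integer per group — 8 integers — with no two summing to 19.
The 9th integer lands in an occupied pair, forcing a sum of 19.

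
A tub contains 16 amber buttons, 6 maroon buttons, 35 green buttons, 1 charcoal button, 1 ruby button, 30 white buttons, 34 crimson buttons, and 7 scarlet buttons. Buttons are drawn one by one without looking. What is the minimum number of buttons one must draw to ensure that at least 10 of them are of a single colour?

52

Put each drawn button into a box by colour. The largest draw with every box below 10 takes min(count, 9) from each colour; colours with fewer than 9 contribute all they have.
Σ min(cᵢ, 9) = 9 + 6 + 9 + 1 + 1 + 9 + 9 + 7 = 51.
Draw number 51 + 1 = 52 must push one box to 10.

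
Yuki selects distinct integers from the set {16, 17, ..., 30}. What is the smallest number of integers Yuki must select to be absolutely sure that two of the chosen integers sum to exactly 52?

12

A set avoiding the sum 52 can contain at most one of each pair {x, 52−x}, plus the 7 elements whose complement lies outside the range or equal to its own complement.
The integers 16, …, 26 (11 of them) are such a set: any two sum to at least 16+17 = 33 and at most 25+26 = 51 < 52.
Any 12th integer completes one of the 4 pairs, so 12 choices force a sum of 52.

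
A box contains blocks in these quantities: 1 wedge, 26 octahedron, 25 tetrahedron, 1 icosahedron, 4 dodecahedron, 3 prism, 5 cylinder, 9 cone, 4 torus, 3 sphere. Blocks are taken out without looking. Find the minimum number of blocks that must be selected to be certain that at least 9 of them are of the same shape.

By the pigeonhole principle, the 10 shapes are the holes; the blocks drawn are the pigeons.
To avoid 9 of any one shape, the worst case takes at most 8 of each shape, or every block of a shape that has fewer than 8.
That gives 1 + 8 + 8 + 1 + 4 + 3 + 5 + 8 + 4 + 3 = 45 blocks with no shape reaching 9.
The next block forces some shape to 9, so 45 + 1 = 46.

46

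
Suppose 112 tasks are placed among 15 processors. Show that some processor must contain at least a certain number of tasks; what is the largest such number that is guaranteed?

8

By the pigeonhole principle, the 15 processors are the holes and the 112 tasks are the pigeons.
If every processor held at most 7 tasks, the total would be at most 15 × 7 = 105, which is less than 112.
So some processor holds at least ⌈112/15⌉ = 8 tasks.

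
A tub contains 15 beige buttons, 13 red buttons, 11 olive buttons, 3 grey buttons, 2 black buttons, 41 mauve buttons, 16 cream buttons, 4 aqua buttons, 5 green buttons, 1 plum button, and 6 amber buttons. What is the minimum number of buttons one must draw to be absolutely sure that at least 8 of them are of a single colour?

57

Pigeonhole: the 11 colours are the holes; the buttons drawn are the pigeons.
To avoid 8 of any one colour, the worst case takes at most 7 of each colour, or every button of a colour that has fewer than 7.
That gives 7 + 7 + 7 + 3 + 2 + 7 + 7 + 4 + 5 + 1 + 6 = 56 buttons with no colour reaching 8.
The next button forces some colour to 8, so 56 + 1 = 57.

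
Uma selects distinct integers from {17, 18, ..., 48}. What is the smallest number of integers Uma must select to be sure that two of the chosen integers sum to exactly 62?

19

A set avoiding the sum 62 can contain at most one of each pair {x, 62−x}, plus the 4 elements whose complement lies outside the range or equal to its own complement.
The integers 31, …, 48 (18 of them) are such a set: any two sum to at least 31+32 = 63 > 62.
By the pigeonhole principle, any 19th integer completes one of the 14 pairs, so 19 choices force a sum of 62.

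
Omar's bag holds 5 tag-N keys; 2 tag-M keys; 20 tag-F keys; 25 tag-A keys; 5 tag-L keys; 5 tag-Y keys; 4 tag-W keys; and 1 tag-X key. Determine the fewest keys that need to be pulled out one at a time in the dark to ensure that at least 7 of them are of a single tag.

35

The 8 tags are the holes; the keys drawn are the pigeons.
To avoid 7 of any one tag, the worst case takes at most 6 of each tag, or every key of a tag that has fewer than 6.
That gives 5 + 2 + 6 + 6 + 5 + 5 + 4 + 1 = 34 keys with no tag reaching 7.
The next key forces some tag to 7, so 34 + 1 = 35.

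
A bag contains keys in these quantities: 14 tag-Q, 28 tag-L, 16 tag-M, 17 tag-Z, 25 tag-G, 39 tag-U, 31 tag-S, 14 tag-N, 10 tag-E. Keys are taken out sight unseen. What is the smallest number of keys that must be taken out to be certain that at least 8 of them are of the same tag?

An adversary could hand out at most 7 keys per tag: 7 + 7 + 7 + 7 + 7 + 7 + 7 + 7 + 7 = 63 keys and still no tag has 8.
By the pigeonhole principle, one more key lands in a tag already at 7, so 64 draws are enough and 63 are not.

64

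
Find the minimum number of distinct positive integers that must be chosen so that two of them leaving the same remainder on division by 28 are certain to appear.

29

Pigeonhole: the 28 residue classes mod 28 are the pigeonholes.
With 28 integers one could put 1 in each residue class and have no class reach 2.
The 29th integer pushes some class to 2, so 28·1 + 1 = 29.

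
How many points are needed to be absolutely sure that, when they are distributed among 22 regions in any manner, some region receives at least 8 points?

With 154 points one could put exactly 7 in each of the 22 regions, and no region would reach 8.
By pigeonhole, one more point must land in a region that already has 7, giving it 8.
So 22 × 7 + 1 = 155 points are required.

155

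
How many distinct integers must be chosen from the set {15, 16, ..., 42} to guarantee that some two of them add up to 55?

16

Two chosen integers sum to 55 exactly when both halves of some pair {x, 55−x} with 15 ≤ x ≤ 55−x ≤ 40 are chosen — 13 such pairs.
The remaining 2 elements (those with no distinct partner in range) can never complete a 55-sum, so the worst case takes all of them and one from each pair: 2 + 13 = 15.
Pigeonhole: the 16th integer has to be the second member of some pair, so 15 + 1 = 16.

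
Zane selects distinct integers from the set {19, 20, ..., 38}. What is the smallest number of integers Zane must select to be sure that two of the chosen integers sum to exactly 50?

15

Group the elements by complementary pair {x, 50−x}: {19,31}, {20,30}, {21,29}, …, giving 6 two-element pairs; the single value 25 (it cannot pair with itself since the integers are distinct); and 7 integers whose partner 50−x falls outside [19,38].
Treating each of those 14 groups as a pigeonhole, one can pick one integer per group — 14 integers — with no two summing to 50.
The 15th integer lands in an occupied pair, forcing a sum of 50.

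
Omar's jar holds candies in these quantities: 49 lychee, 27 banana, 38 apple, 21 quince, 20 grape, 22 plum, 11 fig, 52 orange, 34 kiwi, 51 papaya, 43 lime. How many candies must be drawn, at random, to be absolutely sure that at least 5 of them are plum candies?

351

In the worst case for collecting plum candies, every non-plum candy comes out first.
There are 49 + 27 + 38 + 21 + 20 + 11 + 52 + 34 + 51 + 43 = 346 non-plum candies altogether.
After those, each further candy must be plum, so 346 + 5 = 351 draws guarantee 5 plum candies.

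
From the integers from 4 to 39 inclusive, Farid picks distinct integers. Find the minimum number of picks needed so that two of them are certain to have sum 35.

Two chosen integers sum to 35 exactly when both halves of some pair {x, 35−x} with 4 ≤ x ≤ 35−x ≤ 31 are chosen — 14 such pairs.
The remaining 8 elements (those with no distinct partner in range) can never complete a 35-sum, so the worst case takes all of them and one from each pair: 8 + 14 = 22.
Pigeonhole: the 23rd integer has to be the second member of some pair, so 22 + 1 = 23.

23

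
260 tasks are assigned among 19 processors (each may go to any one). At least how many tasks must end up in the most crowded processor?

14

Pigeonhole: the 19 processors are the holes and the 260 tasks are the pigeons.
If every processor held at most 13 tasks, the total would be at most 19 × 13 = 247, which is less than 260.
So some processor holds at least ⌈260/19⌉ = 14 tasks.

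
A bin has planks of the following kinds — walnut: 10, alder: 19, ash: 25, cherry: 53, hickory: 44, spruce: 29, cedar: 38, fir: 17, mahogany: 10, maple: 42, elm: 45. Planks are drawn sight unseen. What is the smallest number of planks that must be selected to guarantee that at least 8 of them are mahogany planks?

In the worst case for collecting mahogany planks, every non-mahogany plank comes out first.
There are 10 + 19 + 25 + 53 + 44 + 29 + 38 + 17 + 42 + 45 = 322 non-mahogany planks altogether.
After those, each further plank must be mahogany, so 322 + 8 = 330 draws guarantee 8 mahogany planks.

330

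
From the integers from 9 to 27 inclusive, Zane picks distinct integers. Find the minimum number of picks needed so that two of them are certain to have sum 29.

14

Two chosen integers sum to 29 exactly when both halves of some pair {x, 29−x} with 9 ≤ x ≤ 29−x ≤ 20 are chosen — 6 such pairs.
The remaining 7 elements (those with no distinct partner in range) can never complete a 29-sum, so the worst case takes all of them and one from each pair: 7 + 6 = 13.
By the pigeonhole principle, the 14th integer has to be the second member of some pair, so 13 + 1 = 14.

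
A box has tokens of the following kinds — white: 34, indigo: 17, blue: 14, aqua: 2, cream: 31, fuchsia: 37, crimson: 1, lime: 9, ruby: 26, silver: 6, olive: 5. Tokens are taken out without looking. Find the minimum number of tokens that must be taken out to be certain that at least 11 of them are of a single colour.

84

By the pigeonhole principle, the 11 colours are the holes; the tokens drawn are the pigeons.
To avoid 11 of any one colour, the worst case takes at most 10 of each colour, or every token of a colour that has fewer than 10.
That gives 10 + 10 + 10 + 2 + 10 + 10 + 1 + 9 + 10 + 6 + 5 = 83 tokens with no colour reaching 11.
The next token forces some colour to 11, so 83 + 1 = 84.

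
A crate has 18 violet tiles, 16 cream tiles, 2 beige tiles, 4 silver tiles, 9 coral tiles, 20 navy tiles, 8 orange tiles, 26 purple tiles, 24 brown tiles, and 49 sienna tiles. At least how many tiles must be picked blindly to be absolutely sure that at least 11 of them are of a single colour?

The 10 colours are the holes; the tiles drawn are the pigeons.
To avoid 11 of any one colour, the worst case takes at most 10 of each colour, or every tile of a colour that has fewer than 10.
That gives 10 + 10 + 2 + 4 + 9 + 10 + 8 + 10 + 10 + 10 = 83 tiles with no colour reaching 11.
The next tile forces some colour to 11, so 83 + 1 = 84.

84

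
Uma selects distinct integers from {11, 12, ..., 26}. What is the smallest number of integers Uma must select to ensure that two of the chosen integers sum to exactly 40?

A set avoiding the sum 40 can contain at most one of each pair {x, 40−x}, plus the 4 elements whose complement lies outside the range or equal to its own complement.
The integers 11, …, 20 (10 of them) are such a set: any two sum to at least 11+12 = 23 and at most 19+20 = 39 < 40.
Any 11th integer completes one of the 6 pairs, so 11 choices force a sum of 40.

11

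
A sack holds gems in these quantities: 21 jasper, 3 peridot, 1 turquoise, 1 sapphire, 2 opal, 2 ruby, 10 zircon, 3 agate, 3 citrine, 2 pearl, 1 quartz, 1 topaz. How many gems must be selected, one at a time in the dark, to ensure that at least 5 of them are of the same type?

28

An adversary could hand out at most 4 gems per type (10 types run out sooner): 4 + 3 + 1 + 1 + 2 + 2 + 4 + 3 + 3 + 2 + 1 + 1 = 27 gems and still no type has 5.
One more gem lands in a type already at 4, so 28 draws are enough and 27 are not.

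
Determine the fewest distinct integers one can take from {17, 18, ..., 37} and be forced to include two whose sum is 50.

14

A set avoiding the sum 50 can contain at most one of each pair {x, 50−x}, plus the 5 elements whose complement lies outside the range or equal to its own complement.
The integers 25, …, 37 (13 of them) are such a set: any two sum to at least 25+26 = 51 > 50.
By pigeonhole, any 14th integer completes one of the 8 pairs, so 14 choices force a sum of 50.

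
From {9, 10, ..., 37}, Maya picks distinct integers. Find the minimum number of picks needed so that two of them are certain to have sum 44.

17

Two chosen integers sum to 44 exactly when both halves of some pair {x, 44−x} with 9 ≤ x ≤ 44−x ≤ 35 are chosen — 13 such pairs.
The remaining 3 elements (those with no distinct partner in range) can never complete a 44-sum, so the worst case takes all of them and one from each pair: 3 + 13 = 16.
The 17th integer has to be the second member of some pair, so 16 + 1 = 17.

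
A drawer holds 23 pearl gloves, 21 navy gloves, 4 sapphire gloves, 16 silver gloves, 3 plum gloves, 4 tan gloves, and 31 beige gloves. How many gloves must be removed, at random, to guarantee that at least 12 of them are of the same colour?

56

An adversary could hand out at most 11 gloves per colour (sapphire, plum, tan run out sooner): 11 + 11 + 4 + 11 + 3 + 4 + 11 = 55 gloves and still no colour has 12.
One more glove lands in a colour already at 11, so 56 draws are enough and 55 are not.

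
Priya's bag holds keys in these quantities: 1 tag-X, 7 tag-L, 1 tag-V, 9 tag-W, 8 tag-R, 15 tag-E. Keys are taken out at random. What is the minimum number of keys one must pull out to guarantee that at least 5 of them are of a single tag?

An adversary could hand out at most 4 keys per tag (tag-X, tag-V run out sooner): 1 + 4 + 1 + 4 + 4 + 4 = 18 keys and still no tag has 5.
One more key lands in a tag already at 4, so 19 draws are enough and 18 are not.

19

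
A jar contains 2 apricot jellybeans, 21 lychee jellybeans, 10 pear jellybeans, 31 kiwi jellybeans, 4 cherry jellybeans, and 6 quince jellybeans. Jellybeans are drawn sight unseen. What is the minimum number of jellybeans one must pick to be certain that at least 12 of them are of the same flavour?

By pigeonhole, the 6 flavours are the holes; the jellybeans drawn are the pigeons.
To avoid 12 of any one flavour, the worst case takes at most 11 of each flavour, or every jellybean of a flavour that has fewer than 11.
That gives 2 + 11 + 10 + 11 + 4 + 6 = 44 jellybeans with no flavour reaching 12.
The next jellybean forces some flavour to 12, so 44 + 1 = 45.

45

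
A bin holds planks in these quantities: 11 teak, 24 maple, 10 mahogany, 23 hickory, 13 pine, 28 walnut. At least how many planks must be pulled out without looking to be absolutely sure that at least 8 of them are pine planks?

In the worst case for collecting pine planks, every non-pine plank comes out first.
There are 11 + 24 + 10 + 23 + 28 = 96 non-pine planks altogether.
After those, each further plank must be pine, so 96 + 8 = 104 draws guarantee 8 pine planks.

104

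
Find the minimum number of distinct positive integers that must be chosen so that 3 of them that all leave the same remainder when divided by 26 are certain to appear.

53

Pigeonhole: the 26 residue classes mod 26 are the pigeonholes.
With 52 integers one could put 2 in each residue class and have no class reach 3.
The 53rd integer pushes some class to 3, so 26·2 + 1 = 53.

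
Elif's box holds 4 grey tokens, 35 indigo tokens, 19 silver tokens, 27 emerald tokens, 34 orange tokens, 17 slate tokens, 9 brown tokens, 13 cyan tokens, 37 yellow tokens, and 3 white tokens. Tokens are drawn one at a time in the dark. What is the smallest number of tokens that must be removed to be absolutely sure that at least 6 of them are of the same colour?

48

By pigeonhole, put each drawn token into a box by colour. The largest draw with every box below 6 takes min(count, 5) from each colour; colours with fewer than 5 contribute all they have.
Σ min(cᵢ, 5) = 4 + 5 + 5 + 5 + 5 + 5 + 5 + 5 + 5 + 3 = 47.
Draw number 47 + 1 = 48 must push one box to 6.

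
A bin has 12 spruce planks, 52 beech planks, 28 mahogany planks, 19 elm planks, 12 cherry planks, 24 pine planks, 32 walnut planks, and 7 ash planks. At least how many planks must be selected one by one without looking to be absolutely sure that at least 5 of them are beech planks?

139

In the worst case for collecting beech planks, every non-beech plank comes out first.
There are 12 + 28 + 19 + 12 + 24 + 32 + 7 = 134 non-beech planks altogether.
After those, each further plank must be beech, so 134 + 5 = 139 draws guarantee 5 beech planks.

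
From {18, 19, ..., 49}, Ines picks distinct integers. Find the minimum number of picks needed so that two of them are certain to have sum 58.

22

Two chosen integers sum to 58 exactly when both halves of some pair {x, 58−x} with 18 ≤ x ≤ 58−x ≤ 40 are chosen — 11 such pairs.
The remaining 10 elements (those with no distinct partner in range) can never complete a 58-sum, so the worst case takes all of them and one from each pair: 10 + 11 = 21.
By pigeonhole, the 22nd integer has to be the second member of some pair, so 21 + 1 = 22.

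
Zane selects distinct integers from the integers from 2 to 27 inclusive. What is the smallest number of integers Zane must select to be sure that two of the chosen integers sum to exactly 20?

19

A set avoiding the sum 20 can contain at most one of each pair {x, 20−x}, plus the 10 elements whose complement lies outside the range or equal to its own complement.
The integers 10, …, 27 (18 of them) are such a set: any two sum to at least 10+11 = 21 > 20.
Pigeonhole: any 19th integer completes one of the 8 pairs, so 19 choices force a sum of 20.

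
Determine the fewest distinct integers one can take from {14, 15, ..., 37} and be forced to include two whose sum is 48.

Two chosen integers sum to 48 exactly when both halves of some pair {x, 48−x} with 14 ≤ x ≤ 48−x ≤ 34 are chosen — 10 such pairs.
The remaining 4 elements (those with no distinct partner in range) can never complete a 48-sum, so the worst case takes all of them and one from each pair: 4 + 10 = 14.
By pigeonhole, the 15th integer has to be the second member of some pair, so 14 + 1 = 15.

15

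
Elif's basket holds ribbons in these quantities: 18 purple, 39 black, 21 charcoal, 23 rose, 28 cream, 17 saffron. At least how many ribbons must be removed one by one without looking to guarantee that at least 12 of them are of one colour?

An adversary could hand out at most 11 ribbons per colour: 11 + 11 + 11 + 11 + 11 + 11 = 66 ribbons and still no colour has 12.
By pigeonhole, one more ribbon lands in a colour already at 11, so 67 draws are enough and 66 are not.

67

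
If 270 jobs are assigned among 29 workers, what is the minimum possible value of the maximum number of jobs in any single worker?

10

By the pigeonhole principle, the 29 workers are the holes and the 270 jobs are the pigeons.
If every worker held at most 9 jobs, the total would be at most 29 × 9 = 261, which is less than 270.
So some worker holds at least ⌈270/29⌉ = 10 jobs.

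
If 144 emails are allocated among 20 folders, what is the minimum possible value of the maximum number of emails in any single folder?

By the pigeonhole principle, the 20 folders are the holes and the 144 emails are the pigeons.
If every folder held at most 7 emails, the total would be at most 20 × 7 = 140, which is less than 144.
So some folder holds at least ⌈144/20⌉ = 8 emails.

8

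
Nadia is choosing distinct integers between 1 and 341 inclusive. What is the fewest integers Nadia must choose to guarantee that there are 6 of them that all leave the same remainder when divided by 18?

By the pigeonhole principle, the 18 residue classes mod 18 are the pigeonholes.
With 90 integers one could put 5 in each residue class and have no class reach 6.
The 91st integer pushes some class to 6, so 18·5 + 1 = 91.

91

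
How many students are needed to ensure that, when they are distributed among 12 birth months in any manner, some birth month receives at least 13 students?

145

With 144 students one could put exactly 12 in each of the 12 birth months, and no birth month would reach 13.
One more student must land in a birth month that already has 12, giving it 13.
So 12 × 12 + 1 = 145 students are required.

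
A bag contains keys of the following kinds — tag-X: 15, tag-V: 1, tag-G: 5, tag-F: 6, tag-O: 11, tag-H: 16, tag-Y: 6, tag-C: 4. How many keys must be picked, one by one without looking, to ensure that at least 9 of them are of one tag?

Put each drawn key into a box by tag. The largest draw with every box below 9 takes min(count, 8) from each tag; tags with fewer than 8 contribute all they have.
Σ min(cᵢ, 8) = 8 + 1 + 5 + 6 + 8 + 8 + 6 + 4 = 46.
Draw number 46 + 1 = 47 must push one box to 9.

47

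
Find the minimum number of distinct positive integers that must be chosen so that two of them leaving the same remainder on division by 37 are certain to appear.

The 37 residue classes mod 37 are the pigeonholes.
With 37 integers one could put 1 in each residue class and have no class reach 2.
The 38th integer pushes some class to 2, so 37·1 + 1 = 38.

38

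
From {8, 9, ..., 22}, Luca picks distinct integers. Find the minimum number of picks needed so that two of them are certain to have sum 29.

A set avoiding the sum 29 can contain at most one of each pair {x, 29−x}, plus the 1 element whose complement lies outside the range.
The integers 15, …, 22 (8 of them) are such a set: any two sum to at least 15+16 = 31 > 29.
Any 9th integer completes one of the 7 pairs, so 9 choices force a sum of 29.

9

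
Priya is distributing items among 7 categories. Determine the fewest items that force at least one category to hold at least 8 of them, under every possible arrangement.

With 49 items one could put exactly 7 in each of the 7 categories, and no category would reach 8.
Pigeonhole: one more item must land in a category that already has 7, giving it 8.
So 7 × 7 + 1 = 50 items are required.

50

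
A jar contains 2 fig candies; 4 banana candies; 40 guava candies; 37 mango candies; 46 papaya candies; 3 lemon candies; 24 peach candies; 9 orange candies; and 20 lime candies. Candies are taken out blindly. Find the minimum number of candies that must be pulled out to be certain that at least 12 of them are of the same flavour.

An adversary could hand out at most 11 candies per flavour (4 flavours run out sooner): 2 + 4 + 11 + 11 + 11 + 3 + 11 + 9 + 11 = 73 candies and still no flavour has 12.
By the pigeonhole principle, one more candy lands in a flavour already at 11, so 74 draws are enough and 73 are not.

74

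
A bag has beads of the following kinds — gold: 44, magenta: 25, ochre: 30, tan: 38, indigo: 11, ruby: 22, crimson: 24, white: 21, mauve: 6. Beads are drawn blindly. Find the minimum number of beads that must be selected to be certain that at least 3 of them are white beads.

203

In the worst case for collecting white beads, every non-white bead comes out first.
There are 44 + 25 + 30 + 38 + 11 + 22 + 24 + 6 = 200 non-white beads altogether.
After those, each further bead must be white, so 200 + 3 = 203 draws guarantee 3 white beads.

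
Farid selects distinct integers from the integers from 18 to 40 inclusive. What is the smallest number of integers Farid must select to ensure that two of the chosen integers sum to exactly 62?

Two chosen integers sum to 62 exactly when both halves of some pair {x, 62−x} with 22 ≤ x ≤ 62−x ≤ 40 are chosen — 9 such pairs.
The remaining 5 elements (those with no distinct partner in range) can never complete a 62-sum, so the worst case takes all of them and one from each pair: 5 + 9 = 14.
Pigeonhole: the 15th integer has to be the second member of some pair, so 14 + 1 = 15.

15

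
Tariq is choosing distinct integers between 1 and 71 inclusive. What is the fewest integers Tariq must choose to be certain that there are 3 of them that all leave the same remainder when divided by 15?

31

By pigeonhole, the 15 residue classes mod 15 are the pigeonholes.
With 30 integers one could put 2 in each residue class and have no class reach 3.
The 31st integer pushes some class to 3, so 15·2 + 1 = 31.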